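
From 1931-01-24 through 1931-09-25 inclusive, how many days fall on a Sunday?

1931-01-24 is a Saturday.
That's 245 days from start to end, counting both.
245 = 7 × 35, so the span is exactly 35 full weeks.
Each full week contributes one Sunday: 35 so far.
Total: 35.

35 Sundays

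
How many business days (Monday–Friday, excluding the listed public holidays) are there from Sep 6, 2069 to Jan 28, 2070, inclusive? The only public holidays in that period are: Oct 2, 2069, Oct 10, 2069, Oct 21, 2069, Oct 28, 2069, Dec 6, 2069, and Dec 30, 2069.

97 business days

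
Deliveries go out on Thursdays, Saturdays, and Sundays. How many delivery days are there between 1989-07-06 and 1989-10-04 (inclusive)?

1989-07-06 is a Thursday.
The range spans 91 days (inclusive of both endpoints).
91 = 7 × 13, so the span is exactly 13 full weeks.
Each full week contributes 3 days from the set (Thu, Sat, Sun): 13 × 3 = 39.

39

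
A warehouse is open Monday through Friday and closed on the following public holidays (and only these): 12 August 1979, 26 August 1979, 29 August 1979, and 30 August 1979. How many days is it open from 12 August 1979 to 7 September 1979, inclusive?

12 August 1979 is a Sunday.
From 12 August 1979 to 7 September 1979 is 27 days inclusive.
27 = 7 × 3 + 6, so there are 3 full weeks plus 6 extra days.
Each full week contributes 5 weekdays (Mon–Fri): 3 × 5 = 15.
The 6 extra days are Sunday, Monday, Tuesday, Wednesday, Thursday, Friday — 5 of them qualify.
Total: 15 + 5 = 20.
Holidays: 12 August 1979 (Sun); 26 August 1979 (Sun); 29 August 1979 (Wed); 30 August 1979 (Thu).
2 of the 4 holidays fall on weekdays; the rest are weekends and were already excluded.
Business days: 20 − 2 = 18.

18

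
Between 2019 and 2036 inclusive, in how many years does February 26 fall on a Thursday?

2

Day of week of February 26 in each year:
2019: Tue, 2020: Wed, 2021: Fri, 2022: Sat, 2023: Sun, 2024: Mon, 2025: Wed, 2026: Thu ✓, 2027: Fri, 2028: Sat, 2029: Mon, 2030: Tue, 2031: Wed, 2032: Thu ✓, 2033: Sat, 2034: Sun, 2035: Mon, 2036: Tue
Thursdays: 2026, 2032.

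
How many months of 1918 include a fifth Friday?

4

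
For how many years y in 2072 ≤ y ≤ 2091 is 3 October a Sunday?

3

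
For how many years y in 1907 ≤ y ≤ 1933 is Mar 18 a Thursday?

Day of week of March 18 in each year:
1907: Mon, 1908: Wed, 1909: Thu ✓, 1910: Fri, 1911: Sat, 1912: Mon, 1913: Tue, 1914: Wed, 1915: Thu ✓, 1916: Sat, 1917: Sun, 1918: Mon, 1919: Tue, 1920: Thu ✓, 1921: Fri, 1922: Sat, 1923: Sun, 1924: Tue, 1925: Wed, 1926: Thu ✓, 1927: Fri, 1928: Sun, 1929: Mon, 1930: Tue, 1931: Wed, 1932: Fri, 1933: Sat
Thursdays: 1909, 1915, 1920, 1926.

4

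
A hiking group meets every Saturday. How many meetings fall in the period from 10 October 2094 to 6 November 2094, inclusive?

10 October 2094 is a Sunday.
From 10 October 2094 to 6 November 2094 is 28 days inclusive.
28 = 7 × 4, so the span is exactly 4 full weeks.
Each full week contributes one Saturday: 4 so far.
Total: 4.

4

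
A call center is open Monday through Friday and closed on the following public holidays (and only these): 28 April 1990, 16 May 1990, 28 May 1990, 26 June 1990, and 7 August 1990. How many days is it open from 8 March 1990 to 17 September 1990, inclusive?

134

8 March 1990 is a Thursday.
That's 194 days from start to end, counting both.
194 = 7 × 27 + 5, so there are 27 full weeks plus 5 extra days.
Each full week contributes 5 weekdays (Mon–Fri): 27 × 5 = 135.
The 5 extra days are Thu, Fri, Sat, Sun, Mon — 3 of them qualify.
Total: 135 + 3 = 138.
Holidays: 28 April 1990 (Sat); 16 May 1990 (Wed); 28 May 1990 (Mon); 26 June 1990 (Tue); 7 August 1990 (Tue).
4 of the 5 holidays fall on weekdays; the rest are weekends and were already excluded.
Business days: 138 − 4 = 134.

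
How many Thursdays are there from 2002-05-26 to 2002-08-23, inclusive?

2002-05-26 is a Sunday.
That's 90 days from start to end, counting both.
90 = 7 × 12 + 6, so there are 12 full weeks plus 6 extra days.
Each full week contributes one Thursday: 12 so far.
The 6 extra days are Sunday, Monday, Tuesday, Wednesday, Thursday, Friday — 1 of them qualifies.
Total: 12 + 1 = 13.

13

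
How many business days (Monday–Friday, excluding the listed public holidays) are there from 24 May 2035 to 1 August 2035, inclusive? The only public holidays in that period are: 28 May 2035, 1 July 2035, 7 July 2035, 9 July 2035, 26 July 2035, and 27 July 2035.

46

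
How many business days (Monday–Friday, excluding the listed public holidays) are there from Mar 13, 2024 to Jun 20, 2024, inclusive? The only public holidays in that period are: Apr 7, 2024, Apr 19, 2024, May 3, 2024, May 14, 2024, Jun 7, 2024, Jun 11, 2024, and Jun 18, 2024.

66

Mar 13, 2024 is a Wednesday.
The range spans 100 days (inclusive of both endpoints).
100 = 7 × 14 + 2, so there are 14 full weeks plus 2 extra days.
Each full week contributes 5 weekdays (Mon–Fri): 14 × 5 = 70.
The 2 extra days are Wed, Thu — 2 of them qualify.
Total: 70 + 2 = 72.
Holidays: Apr 7, 2024 (Sun); Apr 19, 2024 (Fri); May 3, 2024 (Fri); May 14, 2024 (Tue); Jun 7, 2024 (Fri); Jun 11, 2024 (Tue); Jun 18, 2024 (Tue).
6 of the 7 holidays fall on weekdays; the rest are weekends and were already excluded.
Business days: 72 − 6 = 66.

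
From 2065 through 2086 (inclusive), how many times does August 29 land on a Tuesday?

3

Day of week of August 29 in each year:
2065: Sat, 2066: Sun, 2067: Mon, 2068: Wed, 2069: Thu, 2070: Fri, 2071: Sat, 2072: Mon, 2073: Tue ✓, 2074: Wed, 2075: Thu, 2076: Sat, 2077: Sun, 2078: Mon, 2079: Tue ✓, 2080: Thu, 2081: Fri, 2082: Sat, 2083: Sun, 2084: Tue ✓, 2085: Wed, 2086: Thu
Tuesdays: 2073, 2079, 2084.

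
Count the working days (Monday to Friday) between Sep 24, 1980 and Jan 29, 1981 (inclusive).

92 weekdays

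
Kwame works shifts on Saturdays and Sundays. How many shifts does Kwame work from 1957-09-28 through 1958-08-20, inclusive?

94

1957-09-28 is a Saturday.
That's 327 days from start to end, counting both.
327 = 7 × 46 + 5, so there are 46 full weeks plus 5 extra days.
Each full week contributes 2 days from the set (Sat, Sun): 46 × 2 = 92.
The 5 extra days are Sat, Sun, Mon, Tue, Wed — 2 of them qualify.
Total: 92 + 2 = 94.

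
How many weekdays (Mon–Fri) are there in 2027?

1 January 2027 is a Friday.
From 1 January 2027 to 31 December 2027 is 365 days inclusive.
365 = 7 × 52 + 1, so there are 52 full weeks plus 1 extra day.
Each full week contributes 5 weekdays (Mon–Fri): 52 × 5 = 260.
The 1 extra day is Fri — 1 of them qualifies.
Total: 260 + 1 = 261.

261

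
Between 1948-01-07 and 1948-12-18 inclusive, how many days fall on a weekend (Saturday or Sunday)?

1948-01-07 is a Wednesday.
The range spans 347 days (inclusive of both endpoints).
347 = 7 × 49 + 4, so there are 49 full weeks plus 4 extra days.
Each full week contributes 2 weekend days (Sat, Sun): 49 × 2 = 98.
The 4 extra days are Wednesday, Thursday, Friday, Saturday — 1 of them qualifies.
Total: 98 + 1 = 99.

99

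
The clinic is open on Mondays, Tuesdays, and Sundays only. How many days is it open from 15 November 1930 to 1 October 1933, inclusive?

451

15 November 1930 is a Saturday.
That's 1052 days from start to end, counting both.
1052 = 7 × 150 + 2, so there are 150 full weeks plus 2 extra days.
Each full week contributes 3 days from the set (Mon, Tue, Sun): 150 × 3 = 450.
The 2 extra days are Saturday, Sunday — 1 of them qualifies.
Total: 450 + 1 = 451.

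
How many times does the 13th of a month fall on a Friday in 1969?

The 13th falls on a Friday when the month's 13th has weekday Fri.
Jan 13 is Mon; Feb 13 is Thu; Mar 13 is Thu; Apr 13 is Sun; May 13 is Tue; Jun 13 is Fri ✓; Jul 13 is Sun; Aug 13 is Wed; Sep 13 is Sat; Oct 13 is Mon; Nov 13 is Thu; Dec 13 is Sat.
Friday the 13ths: Jun.

1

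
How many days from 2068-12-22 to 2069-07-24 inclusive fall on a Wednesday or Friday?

61

2068-12-22 is a Saturday.
The range spans 215 days (inclusive of both endpoints).
215 = 7 × 30 + 5, so there are 30 full weeks plus 5 extra days.
Each full week contributes 2 days from the set (Wed, Fri): 30 × 2 = 60.
The 5 extra days are Sat, Sun, Mon, Tue, Wed — 1 of them qualifies.
Total: 60 + 1 = 61.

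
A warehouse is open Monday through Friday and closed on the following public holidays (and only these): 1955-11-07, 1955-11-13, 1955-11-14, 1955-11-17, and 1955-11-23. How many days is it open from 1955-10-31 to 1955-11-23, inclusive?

1955-10-31 is a Monday.
The range spans 24 days (inclusive of both endpoints).
24 = 7 × 3 + 3, so there are 3 full weeks plus 3 extra days.
Each full week contributes 5 weekdays (Mon–Fri): 3 × 5 = 15.
The 3 extra days are Monday, Tuesday, Wednesday — 3 of them qualify.
Total: 15 + 3 = 18.
Holidays: 1955-11-07 (Mon); 1955-11-13 (Sun); 1955-11-14 (Mon); 1955-11-17 (Thu); 1955-11-23 (Wed).
4 of the 5 holidays fall on weekdays; the rest are weekends and were already excluded.
Business days: 18 − 4 = 14.

14 business days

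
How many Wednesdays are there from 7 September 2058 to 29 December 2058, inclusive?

7 September 2058 is a Saturday.
The range spans 114 days (inclusive of both endpoints).
114 = 7 × 16 + 2, so there are 16 full weeks plus 2 extra days.
Each full week contributes one Wednesday: 16 so far.
The 2 extra days are Sat, Sun — none qualify.
Total: 16 + 0 = 16.

16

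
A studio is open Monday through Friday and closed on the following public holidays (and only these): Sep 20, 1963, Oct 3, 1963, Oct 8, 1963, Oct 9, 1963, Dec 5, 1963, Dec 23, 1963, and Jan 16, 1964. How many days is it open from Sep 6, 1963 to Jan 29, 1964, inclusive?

Sep 6, 1963 is a Friday.
That's 146 days from start to end, counting both.
146 = 7 × 20 + 6, so there are 20 full weeks plus 6 extra days.
Each full week contributes 5 weekdays (Mon–Fri): 20 × 5 = 100.
The 6 extra days are Friday, Saturday, Sunday, Monday, Tuesday, Wednesday — 4 of them qualify.
Total: 100 + 4 = 104.
Holidays: Sep 20, 1963 (Fri); Oct 3, 1963 (Thu); Oct 8, 1963 (Tue); Oct 9, 1963 (Wed); Dec 5, 1963 (Thu); Dec 23, 1963 (Mon); Jan 16, 1964 (Thu).
All 7 holidays fall on weekdays, so subtract 7.
Business days: 104 − 7 = 97.

97 business days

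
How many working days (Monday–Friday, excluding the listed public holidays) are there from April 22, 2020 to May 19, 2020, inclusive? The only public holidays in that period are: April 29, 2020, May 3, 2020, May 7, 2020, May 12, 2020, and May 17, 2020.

April 22, 2020 is a Wednesday.
From April 22, 2020 to May 19, 2020 is 28 days inclusive.
28 = 7 × 4, so the span is exactly 4 full weeks.
Each full week contributes 5 weekdays (Mon–Fri): 4 × 5 = 20.
Total: 20.
Holidays: April 29, 2020 (Wed); May 3, 2020 (Sun); May 7, 2020 (Thu); May 12, 2020 (Tue); May 17, 2020 (Sun).
3 of the 5 holidays fall on weekdays; the rest are weekends and were already excluded.
Business days: 20 − 3 = 17.

17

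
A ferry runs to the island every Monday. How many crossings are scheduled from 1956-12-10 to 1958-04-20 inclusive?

71

1956-12-10 is a Monday.
The range spans 497 days (inclusive of both endpoints).
497 = 7 × 71, so the span is exactly 71 full weeks.
Each full week contributes one Monday: 71 so far.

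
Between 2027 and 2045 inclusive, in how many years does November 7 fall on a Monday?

Day of week of November 7 in each year:
2027: Sun, 2028: Tue, 2029: Wed, 2030: Thu, 2031: Fri, 2032: Sun, 2033: Mon ✓, 2034: Tue, 2035: Wed, 2036: Fri, 2037: Sat, 2038: Sun, 2039: Mon ✓, 2040: Wed, 2041: Thu, 2042: Fri, 2043: Sat, 2044: Mon ✓, 2045: Tue
Mondays: 2033, 2039, 2044.

3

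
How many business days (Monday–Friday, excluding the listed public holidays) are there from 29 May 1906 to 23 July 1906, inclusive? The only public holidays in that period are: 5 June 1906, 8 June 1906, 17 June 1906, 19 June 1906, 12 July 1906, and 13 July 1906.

29 May 1906 is a Tuesday.
From 29 May 1906 to 23 July 1906 is 56 days inclusive.
56 = 7 × 8, so the span is exactly 8 full weeks.
Each full week contributes 5 weekdays (Mon–Fri): 8 × 5 = 40.
Total: 40.
Holidays: 5 June 1906 (Tue); 8 June 1906 (Fri); 17 June 1906 (Sun); 19 June 1906 (Tue); 12 July 1906 (Thu); 13 July 1906 (Fri).
5 of the 6 holidays fall on weekdays; the rest are weekends and were already excluded.
Business days: 40 − 5 = 35.

35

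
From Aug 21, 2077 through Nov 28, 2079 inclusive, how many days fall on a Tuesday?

Aug 21, 2077 is a Saturday.
The range spans 830 days (inclusive of both endpoints).
830 = 7 × 118 + 4, so there are 118 full weeks plus 4 extra days.
Each full week contributes one Tuesday: 118 so far.
The 4 extra days are Sat, Sun, Mon, Tue — 1 of them qualifies.
Total: 118 + 1 = 119.

119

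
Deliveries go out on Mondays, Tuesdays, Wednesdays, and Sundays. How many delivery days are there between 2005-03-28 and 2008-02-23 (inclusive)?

607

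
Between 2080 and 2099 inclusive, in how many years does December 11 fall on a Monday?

Day of week of December 11 in each year:
2080: Wed, 2081: Thu, 2082: Fri, 2083: Sat, 2084: Mon ✓, 2085: Tue, 2086: Wed, 2087: Thu, 2088: Sat, 2089: Sun, 2090: Mon ✓, 2091: Tue, 2092: Thu, 2093: Fri, 2094: Sat, 2095: Sun, 2096: Tue, 2097: Wed, 2098: Thu, 2099: Fri
Mondays: 2084, 2090.

2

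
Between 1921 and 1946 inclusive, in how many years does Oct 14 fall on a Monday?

4

Day of week of October 14 in each year:
1921: Fri, 1922: Sat, 1923: Sun, 1924: Tue, 1925: Wed, 1926: Thu, 1927: Fri, 1928: Sun, 1929: Mon ✓, 1930: Tue, 1931: Wed, 1932: Fri, 1933: Sat, 1934: Sun, 1935: Mon ✓, 1936: Wed, 1937: Thu, 1938: Fri, 1939: Sat, 1940: Mon ✓, 1941: Tue, 1942: Wed, 1943: Thu, 1944: Sat, 1945: Sun, 1946: Mon ✓
Mondays: 1929, 1935, 1940, 1946.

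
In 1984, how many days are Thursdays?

52

Jan 1, 1984 is a Sunday.
The range spans 366 days (inclusive of both endpoints).
366 = 7 × 52 + 2, so there are 52 full weeks plus 2 extra days.
Each full week contributes one Thursday: 52 so far.
The 2 extra days are Sun, Mon — none qualify.
Total: 52 + 0 = 52.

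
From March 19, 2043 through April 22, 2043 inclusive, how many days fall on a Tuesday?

March 19, 2043 is a Thursday.
That's 35 days from start to end, counting both.
35 = 7 × 5, so the span is exactly 5 full weeks.
Each full week contributes one Tuesday: 5 so far.

5 Tuesdays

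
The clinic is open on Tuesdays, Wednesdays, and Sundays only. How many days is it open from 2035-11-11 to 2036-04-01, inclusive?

62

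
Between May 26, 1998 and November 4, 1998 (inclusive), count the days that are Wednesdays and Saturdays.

47

May 26, 1998 is a Tuesday.
From May 26, 1998 to November 4, 1998 is 163 days inclusive.
163 = 7 × 23 + 2, so there are 23 full weeks plus 2 extra days.
Each full week contributes 2 days from the set (Wed, Sat): 23 × 2 = 46.
The 2 extra days are Tue, Wed — 1 of them qualifies.
Total: 46 + 1 = 47.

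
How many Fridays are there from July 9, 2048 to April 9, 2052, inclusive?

196

July 9, 2048 is a Thursday.
That's 1371 days from start to end, counting both.
1371 = 7 × 195 + 6, so there are 195 full weeks plus 6 extra days.
Each full week contributes one Friday: 195 so far.
The 6 extra days are Thursday, Friday, Saturday, Sunday, Monday, Tuesday — 1 of them qualifies.
Total: 195 + 1 = 196.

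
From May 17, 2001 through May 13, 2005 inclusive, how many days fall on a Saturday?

208

May 17, 2001 is a Thursday.
That's 1458 days from start to end, counting both.
1458 = 7 × 208 + 2, so there are 208 full weeks plus 2 extra days.
Each full week contributes one Saturday: 208 so far.
The 2 extra days are Thursday, Friday — none qualify.
Total: 208 + 0 = 208.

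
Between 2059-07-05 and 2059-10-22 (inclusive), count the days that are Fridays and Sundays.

2059-07-05 is a Saturday.
From 2059-07-05 to 2059-10-22 is 110 days inclusive.
110 = 7 × 15 + 5, so there are 15 full weeks plus 5 extra days.
Each full week contributes 2 days from the set (Fri, Sun): 15 × 2 = 30.
The 5 extra days are Saturday, Sunday, Monday, Tuesday, Wednesday — 1 of them qualifies.
Total: 30 + 1 = 31.

31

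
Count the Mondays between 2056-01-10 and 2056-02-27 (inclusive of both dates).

7

2056-01-10 is a Monday.
That's 49 days from start to end, counting both.
49 = 7 × 7, so the span is exactly 7 full weeks.
Each full week contributes one Monday: 7 so far.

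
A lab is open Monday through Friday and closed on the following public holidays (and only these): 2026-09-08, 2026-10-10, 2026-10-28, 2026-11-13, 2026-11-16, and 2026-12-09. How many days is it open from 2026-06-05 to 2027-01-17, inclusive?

156 working days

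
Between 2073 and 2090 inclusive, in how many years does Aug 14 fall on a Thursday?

2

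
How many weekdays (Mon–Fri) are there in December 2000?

1 December 2000 is a Friday.
The range spans 31 days (inclusive of both endpoints).
31 = 7 × 4 + 3, so there are 4 full weeks plus 3 extra days.
Each full week contributes 5 weekdays (Mon–Fri): 4 × 5 = 20.
The 3 extra days are Friday, Saturday, Sunday — 1 of them qualifies.
Total: 20 + 1 = 21.

21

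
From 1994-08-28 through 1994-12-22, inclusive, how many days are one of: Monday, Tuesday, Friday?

1994-08-28 is a Sunday.
That's 117 days from start to end, counting both.
117 = 7 × 16 + 5, so there are 16 full weeks plus 5 extra days.
Each full week contributes 3 days from the set (Mon, Tue, Fri): 16 × 3 = 48.
The 5 extra days are Sun, Mon, Tue, Wed, Thu — 2 of them qualify.
Total: 48 + 2 = 50.

50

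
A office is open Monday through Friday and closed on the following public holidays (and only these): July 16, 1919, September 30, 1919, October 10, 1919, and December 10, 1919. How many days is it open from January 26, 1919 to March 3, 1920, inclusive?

284 working days

January 26, 1919 is a Sunday.
That's 403 days from start to end, counting both.
403 = 7 × 57 + 4, so there are 57 full weeks plus 4 extra days.
Each full week contributes 5 weekdays (Mon–Fri): 57 × 5 = 285.
The 4 extra days are Sunday, Monday, Tuesday, Wednesday — 3 of them qualify.
Total: 285 + 3 = 288.
Holidays: July 16, 1919 (Wed); September 30, 1919 (Tue); October 10, 1919 (Fri); December 10, 1919 (Wed).
All 4 holidays fall on weekdays, so subtract 4.
Business days: 288 − 4 = 284.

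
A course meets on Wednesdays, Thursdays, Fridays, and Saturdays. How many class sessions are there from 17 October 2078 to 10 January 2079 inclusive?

48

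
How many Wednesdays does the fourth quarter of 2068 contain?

Oct 1, 2068 is a Monday.
The range spans 92 days (inclusive of both endpoints).
92 = 7 × 13 + 1, so there are 13 full weeks plus 1 extra day.
Each full week contributes one Wednesday: 13 so far.
The 1 extra day is Monday — none qualify.
Total: 13 + 0 = 13.

13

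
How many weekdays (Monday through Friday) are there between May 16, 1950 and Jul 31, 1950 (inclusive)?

55 weekdays

May 16, 1950 is a Tuesday.
From May 16, 1950 to Jul 31, 1950 is 77 days inclusive.
77 = 7 × 11, so the span is exactly 11 full weeks.
Each full week contributes 5 weekdays (Mon–Fri): 11 × 5 = 55.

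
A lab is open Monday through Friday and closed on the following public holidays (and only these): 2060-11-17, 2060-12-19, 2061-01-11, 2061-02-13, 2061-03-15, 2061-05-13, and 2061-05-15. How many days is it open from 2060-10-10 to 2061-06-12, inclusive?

171 working days

2060-10-10 is a Sunday.
The range spans 246 days (inclusive of both endpoints).
246 = 7 × 35 + 1, so there are 35 full weeks plus 1 extra day.
Each full week contributes 5 weekdays (Mon–Fri): 35 × 5 = 175.
The 1 extra day is Sunday — none qualify.
Total: 175 + 0 = 175.
Holidays: 2060-11-17 (Wed); 2060-12-19 (Sun); 2061-01-11 (Tue); 2061-02-13 (Sun); 2061-03-15 (Tue); 2061-05-13 (Fri); 2061-05-15 (Sun).
4 of the 7 holidays fall on weekdays; the rest are weekends and were already excluded.
Business days: 175 − 4 = 171.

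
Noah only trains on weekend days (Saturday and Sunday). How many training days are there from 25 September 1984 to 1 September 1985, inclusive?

98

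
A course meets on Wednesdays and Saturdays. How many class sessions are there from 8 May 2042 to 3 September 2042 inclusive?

8 May 2042 is a Thursday.
The range spans 119 days (inclusive of both endpoints).
119 = 7 × 17, so the span is exactly 17 full weeks.
Each full week contributes 2 days from the set (Wed, Sat): 17 × 2 = 34.
Total: 34.

34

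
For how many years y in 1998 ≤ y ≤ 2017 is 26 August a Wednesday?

3

Day of week of August 26 in each year:
1998: Wed ✓, 1999: Thu, 2000: Sat, 2001: Sun, 2002: Mon, 2003: Tue, 2004: Thu, 2005: Fri, 2006: Sat, 2007: Sun, 2008: Tue, 2009: Wed ✓, 2010: Thu, 2011: Fri, 2012: Sun, 2013: Mon, 2014: Tue, 2015: Wed ✓, 2016: Fri, 2017: Sat
Wednesdays: 1998, 2009, 2015.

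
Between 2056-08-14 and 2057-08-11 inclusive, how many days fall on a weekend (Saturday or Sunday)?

2056-08-14 is a Monday.
The range spans 363 days (inclusive of both endpoints).
363 = 7 × 51 + 6, so there are 51 full weeks plus 6 extra days.
Each full week contributes 2 weekend days (Sat, Sun): 51 × 2 = 102.
The 6 extra days are Mon, Tue, Wed, Thu, Fri, Sat — 1 of them qualifies.
Total: 102 + 1 = 103.

103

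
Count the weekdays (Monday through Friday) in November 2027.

22 weekdays

Nov 1, 2027 is a Monday.
The range spans 30 days (inclusive of both endpoints).
30 = 7 × 4 + 2, so there are 4 full weeks plus 2 extra days.
Each full week contributes 5 weekdays (Mon–Fri): 4 × 5 = 20.
The 2 extra days are Monday, Tuesday — 2 of them qualify.
Total: 20 + 2 = 22.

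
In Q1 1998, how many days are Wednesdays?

January 1, 1998 is a Thursday.
The range spans 90 days (inclusive of both endpoints).
90 = 7 × 12 + 6, so there are 12 full weeks plus 6 extra days.
Each full week contributes one Wednesday: 12 so far.
The 6 extra days are Thu, Fri, Sat, Sun, Mon, Tue — none qualify.
Total: 12 + 0 = 12.

12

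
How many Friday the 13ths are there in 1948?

2

The 13th falls on a Friday when the month's 13th has weekday Fri.
Jan 13 is Tue; Feb 13 is Fri ✓; Mar 13 is Sat; Apr 13 is Tue; May 13 is Thu; Jun 13 is Sun; Jul 13 is Tue; Aug 13 is Fri ✓; Sep 13 is Mon; Oct 13 is Wed; Nov 13 is Sat; Dec 13 is Mon.
Friday the 13ths: Feb, Aug.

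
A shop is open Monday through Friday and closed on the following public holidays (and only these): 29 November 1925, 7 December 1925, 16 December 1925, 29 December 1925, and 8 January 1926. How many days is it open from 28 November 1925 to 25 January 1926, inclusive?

37

28 November 1925 is a Saturday.
From 28 November 1925 to 25 January 1926 is 59 days inclusive.
59 = 7 × 8 + 3, so there are 8 full weeks plus 3 extra days.
Each full week contributes 5 weekdays (Mon–Fri): 8 × 5 = 40.
The 3 extra days are Saturday, Sunday, Monday — 1 of them qualifies.
Total: 40 + 1 = 41.
Holidays: 29 November 1925 (Sun); 7 December 1925 (Mon); 16 December 1925 (Wed); 29 December 1925 (Tue); 8 January 1926 (Fri).
4 of the 5 holidays fall on weekdays; the rest are weekends and were already excluded.
Business days: 41 − 4 = 37.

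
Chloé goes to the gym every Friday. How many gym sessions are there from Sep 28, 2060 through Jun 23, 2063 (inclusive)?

143

Sep 28, 2060 is a Tuesday.
The range spans 999 days (inclusive of both endpoints).
999 = 7 × 142 + 5, so there are 142 full weeks plus 5 extra days.
Each full week contributes one Friday: 142 so far.
The 5 extra days are Tuesday, Wednesday, Thursday, Friday, Saturday — 1 of them qualifies.
Total: 142 + 1 = 143.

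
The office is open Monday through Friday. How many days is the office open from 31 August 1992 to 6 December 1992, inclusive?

31 August 1992 is a Monday.
That's 98 days from start to end, counting both.
98 = 7 × 14, so the span is exactly 14 full weeks.
Each full week contributes 5 weekdays (Mon–Fri): 14 × 5 = 70.
Total: 70.

70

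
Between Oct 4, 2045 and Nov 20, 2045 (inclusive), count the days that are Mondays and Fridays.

14

Oct 4, 2045 is a Wednesday.
That's 48 days from start to end, counting both.
48 = 7 × 6 + 6, so there are 6 full weeks plus 6 extra days.
Each full week contributes 2 days from the set (Mon, Fri): 6 × 2 = 12.
The 6 extra days are Wed, Thu, Fri, Sat, Sun, Mon — 2 of them qualify.
Total: 12 + 2 = 14.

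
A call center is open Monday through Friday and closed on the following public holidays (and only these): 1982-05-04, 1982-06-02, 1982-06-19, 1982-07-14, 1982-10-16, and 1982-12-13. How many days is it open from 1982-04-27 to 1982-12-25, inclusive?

170 business days

1982-04-27 is a Tuesday.
The range spans 243 days (inclusive of both endpoints).
243 = 7 × 34 + 5, so there are 34 full weeks plus 5 extra days.
Each full week contributes 5 weekdays (Mon–Fri): 34 × 5 = 170.
The 5 extra days are Tue, Wed, Thu, Fri, Sat — 4 of them qualify.
Total: 170 + 4 = 174.
Holidays: 1982-05-04 (Tue); 1982-06-02 (Wed); 1982-06-19 (Sat); 1982-07-14 (Wed); 1982-10-16 (Sat); 1982-12-13 (Mon).
4 of the 6 holidays fall on weekdays; the rest are weekends and were already excluded.
Business days: 174 − 4 = 170.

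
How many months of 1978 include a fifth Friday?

A month has five Fridays exactly when Friday falls within its first (length − 28) days.
Jan: 31 days, starts Sun → 5 of Sun, Mon, Tue
Feb: 28 days, starts Wed → 5 of (none)
Mar: 31 days, starts Wed → 5 of Wed, Thu, Fri ✓
Apr: 30 days, starts Sat → 5 of Sat, Sun
May: 31 days, starts Mon → 5 of Mon, Tue, Wed
Jun: 30 days, starts Thu → 5 of Thu, Fri ✓
Jul: 31 days, starts Sat → 5 of Sat, Sun, Mon
Aug: 31 days, starts Tue → 5 of Tue, Wed, Thu
Sep: 30 days, starts Fri → 5 of Fri, Sat ✓
Oct: 31 days, starts Sun → 5 of Sun, Mon, Tue
Nov: 30 days, starts Wed → 5 of Wed, Thu
Dec: 31 days, starts Fri → 5 of Fri, Sat, Sun ✓
Months with five Fridays: Mar, Jun, Sep, Dec.

4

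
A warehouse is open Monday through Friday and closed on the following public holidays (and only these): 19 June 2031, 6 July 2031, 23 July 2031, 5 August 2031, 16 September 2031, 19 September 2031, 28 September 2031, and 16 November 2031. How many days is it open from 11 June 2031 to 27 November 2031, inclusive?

11 June 2031 is a Wednesday.
That's 170 days from start to end, counting both.
170 = 7 × 24 + 2, so there are 24 full weeks plus 2 extra days.
Each full week contributes 5 weekdays (Mon–Fri): 24 × 5 = 120.
The 2 extra days are Wednesday, Thursday — 2 of them qualify.
Total: 120 + 2 = 122.
Holidays: 19 June 2031 (Thu); 6 July 2031 (Sun); 23 July 2031 (Wed); 5 August 2031 (Tue); 16 September 2031 (Tue); 19 September 2031 (Fri); 28 September 2031 (Sun); 16 November 2031 (Sun).
5 of the 8 holidays fall on weekdays; the rest are weekends and were already excluded.
Business days: 122 − 5 = 117.

117 business days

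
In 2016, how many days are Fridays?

53

1 January 2016 is a Friday.
The range spans 366 days (inclusive of both endpoints).
366 = 7 × 52 + 2, so there are 52 full weeks plus 2 extra days.
Each full week contributes one Friday: 52 so far.
The 2 extra days are Friday, Saturday — 1 of them qualifies.
Total: 52 + 1 = 53.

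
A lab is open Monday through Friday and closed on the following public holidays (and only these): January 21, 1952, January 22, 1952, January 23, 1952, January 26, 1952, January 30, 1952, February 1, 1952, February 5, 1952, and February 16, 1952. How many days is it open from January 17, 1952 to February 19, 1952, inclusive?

18

January 17, 1952 is a Thursday.
From January 17, 1952 to February 19, 1952 is 34 days inclusive.
34 = 7 × 4 + 6, so there are 4 full weeks plus 6 extra days.
Each full week contributes 5 weekdays (Mon–Fri): 4 × 5 = 20.
The 6 extra days are Thu, Fri, Sat, Sun, Mon, Tue — 4 of them qualify.
Total: 20 + 4 = 24.
Holidays: January 21, 1952 (Mon); January 22, 1952 (Tue); January 23, 1952 (Wed); January 26, 1952 (Sat); January 30, 1952 (Wed); February 1, 1952 (Fri); February 5, 1952 (Tue); February 16, 1952 (Sat).
6 of the 8 holidays fall on weekdays; the rest are weekends and were already excluded.
Business days: 24 − 6 = 18.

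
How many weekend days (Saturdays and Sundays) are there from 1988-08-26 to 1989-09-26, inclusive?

1988-08-26 is a Friday.
The range spans 397 days (inclusive of both endpoints).
397 = 7 × 56 + 5, so there are 56 full weeks plus 5 extra days.
Each full week contributes 2 weekend days (Sat, Sun): 56 × 2 = 112.
The 5 extra days are Friday, Saturday, Sunday, Monday, Tuesday — 2 of them qualify.
Total: 112 + 2 = 114.

114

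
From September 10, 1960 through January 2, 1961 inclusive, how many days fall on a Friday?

16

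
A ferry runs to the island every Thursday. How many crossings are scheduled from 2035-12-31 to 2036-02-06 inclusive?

2035-12-31 is a Monday.
That's 38 days from start to end, counting both.
38 = 7 × 5 + 3, so there are 5 full weeks plus 3 extra days.
Each full week contributes one Thursday: 5 so far.
The 3 extra days are Monday, Tuesday, Wednesday — none qualify.
Total: 5 + 0 = 5.

5 Thursdays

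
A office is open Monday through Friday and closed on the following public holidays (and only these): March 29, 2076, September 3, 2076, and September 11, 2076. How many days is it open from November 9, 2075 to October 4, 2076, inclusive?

233 working days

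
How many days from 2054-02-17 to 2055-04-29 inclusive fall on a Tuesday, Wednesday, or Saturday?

188

2054-02-17 is a Tuesday.
From 2054-02-17 to 2055-04-29 is 437 days inclusive.
437 = 7 × 62 + 3, so there are 62 full weeks plus 3 extra days.
Each full week contributes 3 days from the set (Tue, Wed, Sat): 62 × 3 = 186.
The 3 extra days are Tuesday, Wednesday, Thursday — 2 of them qualify.
Total: 186 + 2 = 188.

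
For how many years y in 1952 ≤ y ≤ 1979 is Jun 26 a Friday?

Day of week of June 26 in each year:
1952: Thu, 1953: Fri ✓, 1954: Sat, 1955: Sun, 1956: Tue, 1957: Wed, 1958: Thu, 1959: Fri ✓, 1960: Sun, 1961: Mon, 1962: Tue, 1963: Wed, 1964: Fri ✓, 1965: Sat, 1966: Sun, 1967: Mon, 1968: Wed, 1969: Thu, 1970: Fri ✓, 1971: Sat, 1972: Mon, 1973: Tue, 1974: Wed, 1975: Thu, 1976: Sat, 1977: Sun, 1978: Mon, 1979: Tue
Fridays: 1953, 1959, 1964, 1970.

4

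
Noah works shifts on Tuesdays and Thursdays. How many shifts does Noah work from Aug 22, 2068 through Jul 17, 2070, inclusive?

Aug 22, 2068 is a Wednesday.
That's 695 days from start to end, counting both.
695 = 7 × 99 + 2, so there are 99 full weeks plus 2 extra days.
Each full week contributes 2 days from the set (Tue, Thu): 99 × 2 = 198.
The 2 extra days are Wed, Thu — 1 of them qualifies.
Total: 198 + 1 = 199.

199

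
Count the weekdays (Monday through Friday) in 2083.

261 weekdays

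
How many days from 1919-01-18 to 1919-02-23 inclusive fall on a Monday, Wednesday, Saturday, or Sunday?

1919-01-18 is a Saturday.
The range spans 37 days (inclusive of both endpoints).
37 = 7 × 5 + 2, so there are 5 full weeks plus 2 extra days.
Each full week contributes 4 days from the set (Mon, Wed, Sat, Sun): 5 × 4 = 20.
The 2 extra days are Saturday, Sunday — 2 of them qualify.
Total: 20 + 2 = 22.

22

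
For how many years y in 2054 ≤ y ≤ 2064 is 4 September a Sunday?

Day of week of September 4 in each year:
2054: Fri, 2055: Sat, 2056: Mon, 2057: Tue, 2058: Wed, 2059: Thu, 2060: Sat, 2061: Sun ✓, 2062: Mon, 2063: Tue, 2064: Thu
Sundays: 2061.

1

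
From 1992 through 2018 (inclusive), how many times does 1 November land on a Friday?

3

Day of week of November 1 in each year:
1992: Sun, 1993: Mon, 1994: Tue, 1995: Wed, 1996: Fri ✓, 1997: Sat, 1998: Sun, 1999: Mon, 2000: Wed, 2001: Thu, 2002: Fri ✓, 2003: Sat, 2004: Mon, 2005: Tue, 2006: Wed, 2007: Thu, 2008: Sat, 2009: Sun, 2010: Mon, 2011: Tue, 2012: Thu, 2013: Fri ✓, 2014: Sat, 2015: Sun, 2016: Tue, 2017: Wed, 2018: Thu
Fridays: 1996, 2002, 2013.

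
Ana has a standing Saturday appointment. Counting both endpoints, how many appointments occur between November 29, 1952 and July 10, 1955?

November 29, 1952 is a Saturday.
The range spans 954 days (inclusive of both endpoints).
954 = 7 × 136 + 2, so there are 136 full weeks plus 2 extra days.
Each full week contributes one Saturday: 136 so far.
The 2 extra days are Saturday, Sunday — 1 of them qualifies.
Total: 136 + 1 = 137.

137 Saturdays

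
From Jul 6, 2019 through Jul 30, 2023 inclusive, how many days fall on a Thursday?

Jul 6, 2019 is a Saturday.
That's 1486 days from start to end, counting both.
1486 = 7 × 212 + 2, so there are 212 full weeks plus 2 extra days.
Each full week contributes one Thursday: 212 so far.
The 2 extra days are Sat, Sun — none qualify.
Total: 212 + 0 = 212.

212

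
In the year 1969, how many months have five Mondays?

A month has five Mondays exactly when Monday falls within its first (length − 28) days.
Jan: 31 days, starts Wed → 5 of Wed, Thu, Fri
Feb: 28 days, starts Sat → 5 of (none)
Mar: 31 days, starts Sat → 5 of Sat, Sun, Mon ✓
Apr: 30 days, starts Tue → 5 of Tue, Wed
May: 31 days, starts Thu → 5 of Thu, Fri, Sat
Jun: 30 days, starts Sun → 5 of Sun, Mon ✓
Jul: 31 days, starts Tue → 5 of Tue, Wed, Thu
Aug: 31 days, starts Fri → 5 of Fri, Sat, Sun
Sep: 30 days, starts Mon → 5 of Mon, Tue ✓
Oct: 31 days, starts Wed → 5 of Wed, Thu, Fri
Nov: 30 days, starts Sat → 5 of Sat, Sun
Dec: 31 days, starts Mon → 5 of Mon, Tue, Wed ✓
Months with five Mondays: Mar, Jun, Sep, Dec.

4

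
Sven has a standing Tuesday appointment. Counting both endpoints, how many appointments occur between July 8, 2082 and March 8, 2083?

July 8, 2082 is a Wednesday.
That's 244 days from start to end, counting both.
244 = 7 × 34 + 6, so there are 34 full weeks plus 6 extra days.
Each full week contributes one Tuesday: 34 so far.
The 6 extra days are Wed, Thu, Fri, Sat, Sun, Mon — none qualify.
Total: 34 + 0 = 34.

34 Tuesdays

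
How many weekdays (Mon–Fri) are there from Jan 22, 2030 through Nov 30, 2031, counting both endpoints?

484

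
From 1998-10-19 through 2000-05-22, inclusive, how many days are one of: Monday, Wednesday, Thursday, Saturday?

333

1998-10-19 is a Monday.
The range spans 582 days (inclusive of both endpoints).
582 = 7 × 83 + 1, so there are 83 full weeks plus 1 extra day.
Each full week contributes 4 days from the set (Mon, Wed, Thu, Sat): 83 × 4 = 332.
The 1 extra day is Monday — 1 of them qualifies.
Total: 332 + 1 = 333.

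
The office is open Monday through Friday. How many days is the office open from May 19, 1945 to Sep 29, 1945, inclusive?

May 19, 1945 is a Saturday.
From May 19, 1945 to Sep 29, 1945 is 134 days inclusive.
134 = 7 × 19 + 1, so there are 19 full weeks plus 1 extra day.
Each full week contributes 5 weekdays (Mon–Fri): 19 × 5 = 95.
The 1 extra day is Sat — none qualify.
Total: 95 + 0 = 95.

95 weekdays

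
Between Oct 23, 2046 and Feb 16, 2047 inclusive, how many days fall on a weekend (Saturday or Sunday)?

Oct 23, 2046 is a Tuesday.
From Oct 23, 2046 to Feb 16, 2047 is 117 days inclusive.
117 = 7 × 16 + 5, so there are 16 full weeks plus 5 extra days.
Each full week contributes 2 weekend days (Sat, Sun): 16 × 2 = 32.
The 5 extra days are Tuesday, Wednesday, Thursday, Friday, Saturday — 1 of them qualifies.
Total: 32 + 1 = 33.

33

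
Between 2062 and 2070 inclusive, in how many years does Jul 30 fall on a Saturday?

1

Day of week of July 30 in each year:
2062: Sun, 2063: Mon, 2064: Wed, 2065: Thu, 2066: Fri, 2067: Sat ✓, 2068: Mon, 2069: Tue, 2070: Wed
Saturdays: 2067.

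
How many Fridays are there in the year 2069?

52

January 1, 2069 is a Tuesday.
From January 1, 2069 to December 31, 2069 is 365 days inclusive.
365 = 7 × 52 + 1, so there are 52 full weeks plus 1 extra day.
Each full week contributes one Friday: 52 so far.
The 1 extra day is Tue — none qualify.
Total: 52 + 0 = 52.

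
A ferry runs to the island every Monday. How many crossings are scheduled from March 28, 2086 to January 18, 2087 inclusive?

42

March 28, 2086 is a Thursday.
The range spans 297 days (inclusive of both endpoints).
297 = 7 × 42 + 3, so there are 42 full weeks plus 3 extra days.
Each full week contributes one Monday: 42 so far.
The 3 extra days are Thu, Fri, Sat — none qualify.
Total: 42 + 0 = 42.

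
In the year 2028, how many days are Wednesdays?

January 1, 2028 is a Saturday.
That's 366 days from start to end, counting both.
366 = 7 × 52 + 2, so there are 52 full weeks plus 2 extra days.
Each full week contributes one Wednesday: 52 so far.
The 2 extra days are Sat, Sun — none qualify.
Total: 52 + 0 = 52.

52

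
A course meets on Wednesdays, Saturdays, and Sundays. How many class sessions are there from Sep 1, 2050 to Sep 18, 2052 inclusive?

Sep 1, 2050 is a Thursday.
From Sep 1, 2050 to Sep 18, 2052 is 749 days inclusive.
749 = 7 × 107, so the span is exactly 107 full weeks.
Each full week contributes 3 days from the set (Wed, Sat, Sun): 107 × 3 = 321.
Total: 321.

321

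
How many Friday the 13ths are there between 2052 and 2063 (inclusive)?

20

Friday-the-13ths by year:
2052: Sep, Dec
2053: Jun
2054: Feb, Mar, Nov
2055: Aug
2056: Oct
2057: Apr, Jul
2058: Sep, Dec
2059: Jun
2060: Feb, Aug
2061: May
2062: Jan, Oct
2063: Apr, Jul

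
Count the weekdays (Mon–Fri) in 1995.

260

January 1, 1995 is a Sunday.
The range spans 365 days (inclusive of both endpoints).
365 = 7 × 52 + 1, so there are 52 full weeks plus 1 extra day.
Each full week contributes 5 weekdays (Mon–Fri): 52 × 5 = 260.
The 1 extra day is Sun — none qualify.
Total: 260 + 0 = 260.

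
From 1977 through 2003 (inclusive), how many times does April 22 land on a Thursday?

3

Day of week of April 22 in each year:
1977: Fri, 1978: Sat, 1979: Sun, 1980: Tue, 1981: Wed, 1982: Thu ✓, 1983: Fri, 1984: Sun, 1985: Mon, 1986: Tue, 1987: Wed, 1988: Fri, 1989: Sat, 1990: Sun, 1991: Mon, 1992: Wed, 1993: Thu ✓, 1994: Fri, 1995: Sat, 1996: Mon, 1997: Tue, 1998: Wed, 1999: Thu ✓, 2000: Sat, 2001: Sun, 2002: Mon, 2003: Tue
Thursdays: 1982, 1993, 1999.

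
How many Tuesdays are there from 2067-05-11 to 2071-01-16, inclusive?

192 Tuesdays

2067-05-11 is a Wednesday.
The range spans 1347 days (inclusive of both endpoints).
1347 = 7 × 192 + 3, so there are 192 full weeks plus 3 extra days.
Each full week contributes one Tuesday: 192 so far.
The 3 extra days are Wednesday, Thursday, Friday — none qualify.
Total: 192 + 0 = 192.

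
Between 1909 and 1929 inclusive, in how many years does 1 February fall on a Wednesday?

Day of week of February 1 in each year:
1909: Mon, 1910: Tue, 1911: Wed ✓, 1912: Thu, 1913: Sat, 1914: Sun, 1915: Mon, 1916: Tue, 1917: Thu, 1918: Fri, 1919: Sat, 1920: Sun, 1921: Tue, 1922: Wed ✓, 1923: Thu, 1924: Fri, 1925: Sun, 1926: Mon, 1927: Tue, 1928: Wed ✓, 1929: Fri
Wednesdays: 1911, 1922, 1928.

3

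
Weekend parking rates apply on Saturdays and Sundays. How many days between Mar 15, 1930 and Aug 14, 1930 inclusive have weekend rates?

44

Mar 15, 1930 is a Saturday.
The range spans 153 days (inclusive of both endpoints).
153 = 7 × 21 + 6, so there are 21 full weeks plus 6 extra days.
Each full week contributes 2 weekend days (Sat, Sun): 21 × 2 = 42.
The 6 extra days are Saturday, Sunday, Monday, Tuesday, Wednesday, Thursday — 2 of them qualify.
Total: 42 + 2 = 44.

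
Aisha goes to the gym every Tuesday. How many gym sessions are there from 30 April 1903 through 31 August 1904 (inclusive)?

30 April 1903 is a Thursday.
From 30 April 1903 to 31 August 1904 is 490 days inclusive.
490 = 7 × 70, so the span is exactly 70 full weeks.
Each full week contributes one Tuesday: 70 so far.

70 Tuesdays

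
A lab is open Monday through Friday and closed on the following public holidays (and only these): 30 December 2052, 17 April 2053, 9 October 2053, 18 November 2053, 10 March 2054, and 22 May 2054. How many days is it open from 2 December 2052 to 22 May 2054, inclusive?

379 working days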